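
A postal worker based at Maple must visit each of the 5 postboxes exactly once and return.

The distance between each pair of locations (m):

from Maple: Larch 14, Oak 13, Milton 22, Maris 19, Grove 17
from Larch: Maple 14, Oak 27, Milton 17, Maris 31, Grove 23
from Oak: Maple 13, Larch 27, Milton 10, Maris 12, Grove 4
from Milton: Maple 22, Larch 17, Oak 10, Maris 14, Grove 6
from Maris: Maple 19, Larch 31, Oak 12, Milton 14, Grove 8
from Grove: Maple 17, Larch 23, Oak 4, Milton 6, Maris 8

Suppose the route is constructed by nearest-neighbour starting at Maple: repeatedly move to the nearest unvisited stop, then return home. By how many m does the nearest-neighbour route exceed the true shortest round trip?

Maple: Oak=13, Larch=14, Grove=17, Maris=19, Milton=22 ⇒ Oak
Oak: Grove=4, Milton=10, Maris=12, Larch=27 ⇒ Grove
Grove: Milton=6, Maris=8, Larch=23 ⇒ Milton
Milton: Maris=14, Larch=17 ⇒ Maris
Maris: Larch=31 ⇒ Larch
NN route Maple → Oak → Grove → Milton → Maris → Larch → Maple costs 82.
Optimal: Maple → Larch → Milton → Maris → Grove → Oak → Maple costs 70 (by enumerating all 60 distinct tours).
Excess = 82 − 70 = 12.

12 m longer than the optimal tour.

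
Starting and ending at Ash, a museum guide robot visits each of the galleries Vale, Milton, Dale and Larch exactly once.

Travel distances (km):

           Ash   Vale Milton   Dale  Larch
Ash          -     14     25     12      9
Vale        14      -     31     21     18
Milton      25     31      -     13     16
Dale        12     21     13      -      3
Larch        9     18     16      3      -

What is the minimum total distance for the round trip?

Ash-Vale-Milton-Dale-Larch-Ash: 14+31+13+3+9 = 70
Ash-Vale-Milton-Larch-Dale-Ash: 14+31+16+3+12 = 76
Ash-Vale-Dale-Milton-Larch-Ash: 14+21+13+16+9 = 73
Ash-Vale-Dale-Larch-Milton-Ash: 14+21+3+16+25 = 79
Ash-Vale-Larch-Milton-Dale-Ash: 14+18+16+13+12 = 73
Ash-Vale-Larch-Dale-Milton-Ash: 14+18+3+13+25 = 73
Ash-Milton-Vale-Dale-Larch-Ash: 25+31+21+3+9 = 89
Ash-Milton-Vale-Larch-Dale-Ash: 25+31+18+3+12 = 89
Ash-Milton-Dale-Vale-Larch-Ash: 25+13+21+18+9 = 86
Ash-Milton-Larch-Vale-Dale-Ash: 25+16+18+21+12 = 92
Ash-Dale-Vale-Milton-Larch-Ash: 12+21+31+16+9 = 89
Ash-Dale-Milton-Vale-Larch-Ash: 12+13+31+18+9 = 83
The minimum is 70.
One optimal route: Ash → Vale → Milton → Dale → Larch → Ash (or its reverse).

Minimum total distance: 70 km.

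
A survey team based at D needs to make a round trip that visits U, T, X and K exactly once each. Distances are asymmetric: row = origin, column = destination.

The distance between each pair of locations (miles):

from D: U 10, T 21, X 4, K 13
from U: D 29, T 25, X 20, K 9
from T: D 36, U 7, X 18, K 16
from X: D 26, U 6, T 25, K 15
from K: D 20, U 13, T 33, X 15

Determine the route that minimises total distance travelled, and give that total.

Minimum total distance: 65 miles.

D-U-T-X-K-D: 10+25+18+15+20 = 88
D-U-T-K-X-D: 10+25+16+15+26 = 92
D-U-X-T-K-D: 10+20+25+16+20 = 91
D-U-X-K-T-D: 10+20+15+33+36 = 114
D-U-K-T-X-D: 10+9+33+18+26 = 96
D-U-K-X-T-D: 10+9+15+25+36 = 95
D-T-U-X-K-D: 21+7+20+15+20 = 83
D-T-U-K-X-D: 21+7+9+15+26 = 78
D-T-X-U-K-D: 21+18+6+9+20 = 74
D-T-X-K-U-D: 21+18+15+13+29 = 96
D-T-K-U-X-D: 21+16+13+20+26 = 96
D-T-K-X-U-D: 21+16+15+6+29 = 87
D-X-U-T-K-D: 4+6+25+16+20 = 71
D-X-U-K-T-D: 4+6+9+33+36 = 88
… (10 more)
D-X-T-U-K-D: 4+25+7+9+20 = 65  ← best
The minimum is 65.
One optimal route: D → X → T → U → K → D.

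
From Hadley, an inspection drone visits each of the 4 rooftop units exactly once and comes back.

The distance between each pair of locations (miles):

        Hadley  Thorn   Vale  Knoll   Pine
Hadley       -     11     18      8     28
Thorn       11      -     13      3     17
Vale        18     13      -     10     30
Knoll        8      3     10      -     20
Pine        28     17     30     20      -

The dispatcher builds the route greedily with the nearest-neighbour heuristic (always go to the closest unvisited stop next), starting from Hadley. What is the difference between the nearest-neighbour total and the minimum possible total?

6 miles longer than the optimal tour.

Hadley: Knoll=8, Thorn=11, Vale=18, Pine=28 ⇒ Knoll
Knoll: Thorn=3, Vale=10, Pine=20 ⇒ Thorn
Thorn: Vale=13, Pine=17 ⇒ Vale
Vale: Pine=30 ⇒ Pine
NN route Hadley → Knoll → Thorn → Vale → Pine → Hadley costs 82.
Optimal: Hadley → Thorn → Pine → Vale → Knoll → Hadley costs 76 (by enumerating all 12 distinct tours).
Excess = 82 − 76 = 6.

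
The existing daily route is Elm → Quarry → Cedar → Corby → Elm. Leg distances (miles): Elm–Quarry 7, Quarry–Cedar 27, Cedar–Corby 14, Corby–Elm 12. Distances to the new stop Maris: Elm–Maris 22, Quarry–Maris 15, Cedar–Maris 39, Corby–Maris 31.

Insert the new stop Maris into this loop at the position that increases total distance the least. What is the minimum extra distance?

Insertion cost between consecutive stops i–j is d(i,Maris) + d(Maris,j) − d(i,j):
  between Elm and Quarry: 22 + 15 − 7 = 30
  between Quarry and Cedar: 15 + 39 − 27 = 27
  between Cedar and Corby: 39 + 31 − 14 = 56
  between Corby and Elm: 31 + 22 − 12 = 41
Cheapest insertion is between Quarry and Cedar, adding 27.
New total = 60 + 27 = 87.

+27 miles — insert Maris between Quarry and Cedar.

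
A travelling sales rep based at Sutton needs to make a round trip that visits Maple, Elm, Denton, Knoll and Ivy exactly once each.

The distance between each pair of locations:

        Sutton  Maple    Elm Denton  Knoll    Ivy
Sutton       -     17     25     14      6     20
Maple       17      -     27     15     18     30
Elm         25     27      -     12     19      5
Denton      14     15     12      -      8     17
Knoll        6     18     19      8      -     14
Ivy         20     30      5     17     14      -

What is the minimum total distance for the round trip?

Shortest round trip = 69.

There are 60 distinct closed tours to check (reversals are equivalent).
Sutton→Maple→Elm→Denton→Knoll→Ivy→Sutton: 17+27+12+8+14+20 = 98
Sutton→Maple→Elm→Denton→Ivy→Knoll→Sutton: 17+27+12+17+14+6 = 93
Sutton→Maple→Elm→Knoll→Denton→Ivy→Sutton: 17+27+19+8+17+20 = 108
Sutton→Maple→Elm→Knoll→Ivy→Denton→Sutton: 17+27+19+14+17+14 = 108
Sutton→Maple→Elm→Ivy→Denton→Knoll→Sutton: 17+27+5+17+8+6 = 80
Sutton→Maple→Elm→Ivy→Knoll→Denton→Sutton: 17+27+5+14+8+14 = 85
Sutton→Maple→Denton→Elm→Knoll→Ivy→Sutton: 17+15+12+19+14+20 = 97
Sutton→Maple→Denton→Elm→Ivy→Knoll→Sutton: 17+15+12+5+14+6 = 69
Sutton→Maple→Denton→Knoll→Elm→Ivy→Sutton: 17+15+8+19+5+20 = 84
Sutton→Maple→Denton→Knoll→Ivy→Elm→Sutton: 17+15+8+14+5+25 = 84
Sutton→Maple→Denton→Ivy→Elm→Knoll→Sutton: 17+15+17+5+19+6 = 79
Sutton→Maple→Denton→Ivy→Knoll→Elm→Sutton: 17+15+17+14+19+25 = 107
Sutton→Maple→Knoll→Elm→Denton→Ivy→Sutton: 17+18+19+12+17+20 = 103
Sutton→Maple→Knoll→Elm→Ivy→Denton→Sutton: 17+18+19+5+17+14 = 90
… (46 more)
The minimum is 69.
One optimal route: Sutton → Maple → Denton → Elm → Ivy → Knoll → Sutton (or its reverse).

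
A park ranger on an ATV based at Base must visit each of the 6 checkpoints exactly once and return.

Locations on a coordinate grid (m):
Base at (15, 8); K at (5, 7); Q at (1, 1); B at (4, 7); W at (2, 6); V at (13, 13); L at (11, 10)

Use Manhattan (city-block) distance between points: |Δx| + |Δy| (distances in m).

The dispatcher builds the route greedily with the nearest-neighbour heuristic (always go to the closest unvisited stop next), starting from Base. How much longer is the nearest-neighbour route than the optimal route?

From Base: L=6, V=7, K=11, B=12, W=15, Q=21 → choose L (6).
From L: V=5, K=9, B=10, W=13, Q=19 → choose V (5).
From V: K=14, B=15, W=18, Q=24 → choose K (14).
From K: B=1, W=4, Q=10 → choose B (1).
From B: W=3, Q=9 → choose W (3).
From W: Q=6 → choose Q (6).
NN route Base → L → V → K → B → W → Q → Base costs 56.
Optimal: Base → K → Q → W → B → L → V → Base costs 52 (by enumerating all 360 distinct tours).
Excess = 56 − 52 = 4.

Excess over optimum: 4 m.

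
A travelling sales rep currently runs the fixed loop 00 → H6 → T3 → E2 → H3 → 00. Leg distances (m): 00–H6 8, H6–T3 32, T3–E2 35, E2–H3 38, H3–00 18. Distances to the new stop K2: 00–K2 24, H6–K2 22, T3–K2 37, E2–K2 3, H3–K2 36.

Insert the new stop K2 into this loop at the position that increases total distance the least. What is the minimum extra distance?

Insertion cost between consecutive stops i–j is d(i,K2) + d(K2,j) − d(i,j):
  between 00 and H6: 24 + 22 − 8 = 38
  between H6 and T3: 22 + 37 − 32 = 27
  between T3 and E2: 37 + 3 − 35 = 5
  between E2 and H3: 3 + 36 − 38 = 1
  between H3 and 00: 36 + 24 − 18 = 42
Cheapest insertion is between E2 and H3, adding 1.
New total = 131 + 1 = 132.

Minimum extra distance: 1 m, inserting K2 between E2 and H3.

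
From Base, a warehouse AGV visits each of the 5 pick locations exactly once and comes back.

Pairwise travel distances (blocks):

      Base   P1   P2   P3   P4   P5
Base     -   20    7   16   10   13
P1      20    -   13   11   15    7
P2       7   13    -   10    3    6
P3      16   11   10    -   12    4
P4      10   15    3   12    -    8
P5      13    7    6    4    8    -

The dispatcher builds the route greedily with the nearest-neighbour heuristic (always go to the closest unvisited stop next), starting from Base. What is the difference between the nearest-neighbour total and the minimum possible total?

From Base: P2=7, P4=10, P5=13, P3=16, P1=20 → choose P2 (7).
From P2: P4=3, P5=6, P3=10, P1=13 → choose P4 (3).
From P4: P5=8, P3=12, P1=15 → choose P5 (8).
From P5: P3=4, P1=7 → choose P3 (4).
From P3: P1=11 → choose P1 (11).
NN route Base → P2 → P4 → P5 → P3 → P1 → Base costs 53.
Optimal: Base → P2 → P4 → P1 → P5 → P3 → Base costs 52 (by enumerating all 60 distinct tours).
Excess = 53 − 52 = 1.

1 blocks longer than the optimal tour.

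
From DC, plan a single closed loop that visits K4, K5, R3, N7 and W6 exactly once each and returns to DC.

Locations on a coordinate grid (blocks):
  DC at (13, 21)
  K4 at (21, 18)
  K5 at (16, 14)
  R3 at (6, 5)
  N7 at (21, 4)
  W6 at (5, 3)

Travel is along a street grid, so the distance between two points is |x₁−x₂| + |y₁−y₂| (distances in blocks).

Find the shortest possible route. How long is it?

DC - K4 - K5 - R3 - N7 - W6 - DC: 11+9+19+16+17+26 = 98
DC - K4 - K5 - R3 - W6 - N7 - DC: 11+9+19+3+17+25 = 84
DC - K4 - K5 - N7 - R3 - W6 - DC: 11+9+15+16+3+26 = 80
DC - K4 - K5 - N7 - W6 - R3 - DC: 11+9+15+17+3+23 = 78
DC - K4 - K5 - W6 - R3 - N7 - DC: 11+9+22+3+16+25 = 86
DC - K4 - K5 - W6 - N7 - R3 - DC: 11+9+22+17+16+23 = 98
DC - K4 - R3 - K5 - N7 - W6 - DC: 11+28+19+15+17+26 = 116
DC - K4 - R3 - K5 - W6 - N7 - DC: 11+28+19+22+17+25 = 122
DC - K4 - R3 - N7 - K5 - W6 - DC: 11+28+16+15+22+26 = 118
DC - K4 - R3 - N7 - W6 - K5 - DC: 11+28+16+17+22+10 = 104
DC - K4 - R3 - W6 - K5 - N7 - DC: 11+28+3+22+15+25 = 104
DC - K4 - R3 - W6 - N7 - K5 - DC: 11+28+3+17+15+10 = 84
DC - K4 - N7 - K5 - R3 - W6 - DC: 11+14+15+19+3+26 = 88
DC - K4 - N7 - K5 - W6 - R3 - DC: 11+14+15+22+3+23 = 88
… (46 more)
DC - K4 - N7 - W6 - R3 - K5 - DC: 11+14+17+3+19+10 = 74  ← best
The minimum is 74.
One optimal route: DC → K4 → N7 → W6 → R3 → K5 → DC (or its reverse).

74 blocks — the shortest possible round trip.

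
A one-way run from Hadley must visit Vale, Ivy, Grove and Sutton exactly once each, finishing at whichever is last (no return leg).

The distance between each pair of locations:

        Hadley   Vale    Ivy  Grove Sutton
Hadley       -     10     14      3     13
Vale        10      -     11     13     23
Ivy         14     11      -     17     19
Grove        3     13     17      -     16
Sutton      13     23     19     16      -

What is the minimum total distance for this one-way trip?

Shortest open route: 46.

There are 4! = 24 possible orderings.
Hadley→Vale→Ivy→Grove→Sutton: 10+11+17+16 = 54
Hadley→Vale→Ivy→Sutton→Grove: 10+11+19+16 = 56
Hadley→Vale→Grove→Ivy→Sutton: 10+13+17+19 = 59
Hadley→Vale→Grove→Sutton→Ivy: 10+13+16+19 = 58
Hadley→Vale→Sutton→Ivy→Grove: 10+23+19+17 = 69
Hadley→Vale→Sutton→Grove→Ivy: 10+23+16+17 = 66
Hadley→Ivy→Vale→Grove→Sutton: 14+11+13+16 = 54
Hadley→Ivy→Vale→Sutton→Grove: 14+11+23+16 = 64
Hadley→Ivy→Grove→Vale→Sutton: 14+17+13+23 = 67
Hadley→Ivy→Grove→Sutton→Vale: 14+17+16+23 = 70
Hadley→Ivy→Sutton→Vale→Grove: 14+19+23+13 = 69
Hadley→Ivy→Sutton→Grove→Vale: 14+19+16+13 = 62
Hadley→Grove→Vale→Ivy→Sutton: 3+13+11+19 = 46
Hadley→Grove→Vale→Sutton→Ivy: 3+13+23+19 = 58
… (10 more)
The minimum is 46.
One shortest path: Hadley → Grove → Vale → Ivy → Sutton.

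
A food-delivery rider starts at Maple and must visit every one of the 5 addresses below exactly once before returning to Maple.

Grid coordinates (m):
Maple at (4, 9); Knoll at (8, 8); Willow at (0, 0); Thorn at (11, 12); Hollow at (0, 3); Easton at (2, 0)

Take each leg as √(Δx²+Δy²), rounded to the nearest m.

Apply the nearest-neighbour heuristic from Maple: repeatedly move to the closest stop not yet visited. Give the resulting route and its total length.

From Maple: distances to unvisited — Knoll=4, Hollow=7, Thorn=8, Easton=9, Willow=10. Nearest is Knoll (4).
From Knoll: distances to unvisited — Thorn=5, Hollow=9, Easton=10, Willow=11. Nearest is Thorn (5).
From Thorn: distances to unvisited — Hollow=14, Easton=15, Willow=16. Nearest is Hollow (14).
From Hollow: distances to unvisited — Willow=3, Easton=4. Nearest is Willow (3).
From Willow: distances to unvisited — Easton=2. Nearest is Easton (2).
Return Easton→Maple: 9.
Total = 4 + 5 + 14 + 3 + 2 + 9 = 37.

Total distance 37 m via the nearest-neighbour route Maple → Knoll → Thorn → Hollow → Willow → Easton → Maple.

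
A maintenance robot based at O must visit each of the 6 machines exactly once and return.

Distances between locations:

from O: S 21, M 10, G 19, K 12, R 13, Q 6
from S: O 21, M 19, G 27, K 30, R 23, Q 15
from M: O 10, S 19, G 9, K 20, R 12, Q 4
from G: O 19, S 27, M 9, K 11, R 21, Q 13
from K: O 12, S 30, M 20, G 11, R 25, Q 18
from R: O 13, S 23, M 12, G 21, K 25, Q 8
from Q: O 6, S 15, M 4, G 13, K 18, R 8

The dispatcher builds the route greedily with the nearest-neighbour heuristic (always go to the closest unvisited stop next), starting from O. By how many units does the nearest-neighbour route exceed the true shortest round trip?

O: Q=6, M=10, K=12, R=13, G=19, S=21 ⇒ Q
Q: M=4, R=8, G=13, S=15, K=18 ⇒ M
M: G=9, R=12, S=19, K=20 ⇒ G
G: K=11, R=21, S=27 ⇒ K
K: R=25, S=30 ⇒ R
R: S=23 ⇒ S
NN route O → Q → M → G → K → R → S → O costs 99.
Optimal: O → K → G → M → S → Q → R → O costs 87 (by enumerating all 360 distinct tours).
Excess = 99 − 87 = 12.

The nearest-neighbour route is 12 longer than optimal.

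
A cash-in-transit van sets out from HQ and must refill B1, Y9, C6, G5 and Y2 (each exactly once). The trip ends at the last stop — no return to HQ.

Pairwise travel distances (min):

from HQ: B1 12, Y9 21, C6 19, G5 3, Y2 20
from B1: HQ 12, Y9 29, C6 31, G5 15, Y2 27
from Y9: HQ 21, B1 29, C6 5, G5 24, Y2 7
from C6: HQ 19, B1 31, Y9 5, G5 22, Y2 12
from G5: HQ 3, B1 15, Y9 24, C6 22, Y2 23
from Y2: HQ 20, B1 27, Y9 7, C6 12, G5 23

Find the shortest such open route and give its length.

Shortest open route: 57 min.

There are 5! = 120 possible orderings.
HQ→B1→Y9→C6→G5→Y2: 12+29+5+22+23 = 91
HQ→B1→Y9→C6→Y2→G5: 12+29+5+12+23 = 81
HQ→B1→Y9→G5→C6→Y2: 12+29+24+22+12 = 99
HQ→B1→Y9→G5→Y2→C6: 12+29+24+23+12 = 100
HQ→B1→Y9→Y2→C6→G5: 12+29+7+12+22 = 82
HQ→B1→Y9→Y2→G5→C6: 12+29+7+23+22 = 93
HQ→B1→C6→Y9→G5→Y2: 12+31+5+24+23 = 95
HQ→B1→C6→Y9→Y2→G5: 12+31+5+7+23 = 78
HQ→B1→C6→G5→Y9→Y2: 12+31+22+24+7 = 96
HQ→B1→C6→G5→Y2→Y9: 12+31+22+23+7 = 95
HQ→B1→C6→Y2→Y9→G5: 12+31+12+7+24 = 86
HQ→B1→C6→Y2→G5→Y9: 12+31+12+23+24 = 102
HQ→B1→G5→Y9→C6→Y2: 12+15+24+5+12 = 68
HQ→B1→G5→Y9→Y2→C6: 12+15+24+7+12 = 70
… (106 more)
HQ→G5→B1→Y2→Y9→C6: 3+15+27+7+5 = 57  ← best
The minimum is 57.
One shortest path: HQ → G5 → B1 → Y2 → Y9 → C6.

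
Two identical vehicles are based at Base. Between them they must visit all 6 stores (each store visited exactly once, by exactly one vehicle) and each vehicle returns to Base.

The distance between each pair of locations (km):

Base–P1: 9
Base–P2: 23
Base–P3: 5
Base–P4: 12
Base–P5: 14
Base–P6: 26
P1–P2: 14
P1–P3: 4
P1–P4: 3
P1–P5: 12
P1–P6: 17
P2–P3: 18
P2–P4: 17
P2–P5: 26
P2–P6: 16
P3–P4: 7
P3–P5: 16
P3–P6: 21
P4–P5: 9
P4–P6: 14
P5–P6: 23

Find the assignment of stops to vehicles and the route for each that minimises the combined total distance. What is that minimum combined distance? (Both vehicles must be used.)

Try each way of splitting the stops between the two vehicles (each non-empty) and, for each split, find the best tour for each vehicle:
  {P1} + {P2, P3, P4, P5, P6}: 18 + 76 = 94
  {P2} + {P1, P3, P4, P5, P6}: 46 + 63 = 109
  {P1, P2} + {P3, P4, P5, P6}: 46 + 63 = 109
  {P3} + {P1, P2, P4, P5, P6}: 10 + 76 = 86
  {P1, P3} + {P2, P4, P5, P6}: 18 + 76 = 94
  {P2, P3} + {P1, P4, P5, P6}: 46 + 63 = 109
  … (31 splits in total)
Best: vehicle 1 Base → P3 → Base = 10; vehicle 2 Base → P1 → P2 → P6 → P4 → P5 → Base = 76; combined 86.

86 km — the smallest possible combined total.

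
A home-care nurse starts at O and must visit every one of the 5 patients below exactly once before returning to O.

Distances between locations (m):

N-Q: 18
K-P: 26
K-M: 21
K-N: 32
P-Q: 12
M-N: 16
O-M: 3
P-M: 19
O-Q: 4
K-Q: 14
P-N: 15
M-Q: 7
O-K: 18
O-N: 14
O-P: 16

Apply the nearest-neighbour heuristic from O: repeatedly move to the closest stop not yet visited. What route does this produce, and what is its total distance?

Nearest-neighbour total = 87 m; route O → M → Q → P → N → K → O.

O → [M:3 / Q:4 / N:14 / P:16 / K:18] → M (3)
M → [Q:7 / N:16 / P:19 / K:21] → Q (7)
Q → [P:12 / K:14 / N:18] → P (12)
P → [N:15 / K:26] → N (15)
N → [K:32] → K (32)
Return K→O: 18.
Total = 3 + 7 + 12 + 15 + 32 + 18 = 87.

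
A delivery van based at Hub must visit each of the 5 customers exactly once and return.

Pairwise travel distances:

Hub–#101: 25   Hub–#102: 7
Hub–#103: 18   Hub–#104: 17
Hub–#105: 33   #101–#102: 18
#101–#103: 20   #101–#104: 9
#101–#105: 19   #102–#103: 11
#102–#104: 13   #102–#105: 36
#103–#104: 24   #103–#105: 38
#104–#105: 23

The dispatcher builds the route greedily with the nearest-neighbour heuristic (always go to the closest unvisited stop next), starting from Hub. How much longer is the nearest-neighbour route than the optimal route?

Excess over optimum: 6.

From Hub: #102=7, #104=17, #103=18, #101=25, #105=33 → choose #102 (7).
From #102: #103=11, #104=13, #101=18, #105=36 → choose #103 (11).
From #103: #101=20, #104=24, #105=38 → choose #101 (20).
From #101: #104=9, #105=19 → choose #104 (9).
From #104: #105=23 → choose #105 (23).
NN route Hub → #102 → #103 → #101 → #104 → #105 → Hub costs 103.
Optimal: Hub → #102 → #103 → #101 → #105 → #104 → Hub costs 97 (by enumerating all 60 distinct tours).
Excess = 103 − 97 = 6.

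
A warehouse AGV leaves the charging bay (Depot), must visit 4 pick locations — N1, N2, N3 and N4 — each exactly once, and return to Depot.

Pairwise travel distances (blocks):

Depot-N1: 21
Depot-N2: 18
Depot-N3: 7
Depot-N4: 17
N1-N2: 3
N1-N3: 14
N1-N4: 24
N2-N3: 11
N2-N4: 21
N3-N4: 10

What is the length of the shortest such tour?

Shortest round trip = 62 blocks.

Depot-N1-N2-N3-N4-Depot: 21+3+11+10+17 = 62
Depot-N1-N2-N4-N3-Depot: 21+3+21+10+7 = 62
Depot-N1-N3-N2-N4-Depot: 21+14+11+21+17 = 84
Depot-N1-N3-N4-N2-Depot: 21+14+10+21+18 = 84
Depot-N1-N4-N2-N3-Depot: 21+24+21+11+7 = 84
Depot-N1-N4-N3-N2-Depot: 21+24+10+11+18 = 84
Depot-N2-N1-N3-N4-Depot: 18+3+14+10+17 = 62
Depot-N2-N1-N4-N3-Depot: 18+3+24+10+7 = 62
Depot-N2-N3-N1-N4-Depot: 18+11+14+24+17 = 84
Depot-N2-N4-N1-N3-Depot: 18+21+24+14+7 = 84
Depot-N3-N1-N2-N4-Depot: 7+14+3+21+17 = 62
Depot-N3-N2-N1-N4-Depot: 7+11+3+24+17 = 62
The minimum is 62.
One optimal route: Depot → N1 → N2 → N3 → N4 → Depot (or its reverse).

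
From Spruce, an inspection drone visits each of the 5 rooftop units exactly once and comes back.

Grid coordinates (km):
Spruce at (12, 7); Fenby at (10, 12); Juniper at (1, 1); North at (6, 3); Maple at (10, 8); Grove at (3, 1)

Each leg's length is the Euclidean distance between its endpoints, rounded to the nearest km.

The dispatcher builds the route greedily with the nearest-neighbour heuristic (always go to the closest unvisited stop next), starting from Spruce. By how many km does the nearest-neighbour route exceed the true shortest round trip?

Excess over optimum: 2 km.

Spruce: Maple=2, Fenby=5, North=7, Grove=11, Juniper=13 ⇒ Maple
Maple: Fenby=4, North=6, Grove=10, Juniper=11 ⇒ Fenby
Fenby: North=10, Grove=13, Juniper=14 ⇒ North
North: Grove=4, Juniper=5 ⇒ Grove
Grove: Juniper=2 ⇒ Juniper
NN route Spruce → Maple → Fenby → North → Grove → Juniper → Spruce costs 35.
Optimal: Spruce → Fenby → Juniper → Grove → North → Maple → Spruce costs 33 (by enumerating all 60 distinct tours).
Excess = 35 − 33 = 2.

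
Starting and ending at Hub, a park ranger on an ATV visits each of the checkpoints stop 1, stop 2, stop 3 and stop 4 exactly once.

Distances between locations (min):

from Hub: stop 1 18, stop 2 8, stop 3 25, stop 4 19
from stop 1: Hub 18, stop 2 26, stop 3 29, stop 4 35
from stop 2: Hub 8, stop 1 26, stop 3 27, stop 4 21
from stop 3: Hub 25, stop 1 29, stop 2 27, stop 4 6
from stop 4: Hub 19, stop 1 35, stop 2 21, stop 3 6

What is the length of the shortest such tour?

82 min — the shortest possible round trip.

Hub - stop 1 - stop 2 - stop 3 - stop 4 - Hub: 18+26+27+6+19 = 96
Hub - stop 1 - stop 2 - stop 4 - stop 3 - Hub: 18+26+21+6+25 = 96
Hub - stop 1 - stop 3 - stop 2 - stop 4 - Hub: 18+29+27+21+19 = 114
Hub - stop 1 - stop 3 - stop 4 - stop 2 - Hub: 18+29+6+21+8 = 82
Hub - stop 1 - stop 4 - stop 2 - stop 3 - Hub: 18+35+21+27+25 = 126
Hub - stop 1 - stop 4 - stop 3 - stop 2 - Hub: 18+35+6+27+8 = 94
Hub - stop 2 - stop 1 - stop 3 - stop 4 - Hub: 8+26+29+6+19 = 88
Hub - stop 2 - stop 1 - stop 4 - stop 3 - Hub: 8+26+35+6+25 = 100
Hub - stop 2 - stop 3 - stop 1 - stop 4 - Hub: 8+27+29+35+19 = 118
Hub - stop 2 - stop 4 - stop 1 - stop 3 - Hub: 8+21+35+29+25 = 118
Hub - stop 3 - stop 1 - stop 2 - stop 4 - Hub: 25+29+26+21+19 = 120
Hub - stop 3 - stop 2 - stop 1 - stop 4 - Hub: 25+27+26+35+19 = 132
The minimum is 82.
One optimal route: Hub → stop 1 → stop 3 → stop 4 → stop 2 → Hub (or its reverse).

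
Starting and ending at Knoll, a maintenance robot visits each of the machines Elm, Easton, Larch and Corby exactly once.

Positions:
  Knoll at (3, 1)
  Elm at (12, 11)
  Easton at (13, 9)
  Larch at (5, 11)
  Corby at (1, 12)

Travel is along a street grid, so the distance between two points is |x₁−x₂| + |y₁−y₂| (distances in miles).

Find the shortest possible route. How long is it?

With 4 stops there are 4!/2 = 12 distinct round trips (a route and its reverse cost the same).
Knoll - Elm - Easton - Larch - Corby - Knoll: 19+3+10+5+13 = 50
Knoll - Elm - Easton - Corby - Larch - Knoll: 19+3+15+5+12 = 54
Knoll - Elm - Larch - Easton - Corby - Knoll: 19+7+10+15+13 = 64
Knoll - Elm - Larch - Corby - Easton - Knoll: 19+7+5+15+18 = 64
Knoll - Elm - Corby - Easton - Larch - Knoll: 19+12+15+10+12 = 68
Knoll - Elm - Corby - Larch - Easton - Knoll: 19+12+5+10+18 = 64
Knoll - Easton - Elm - Larch - Corby - Knoll: 18+3+7+5+13 = 46
Knoll - Easton - Elm - Corby - Larch - Knoll: 18+3+12+5+12 = 50
Knoll - Easton - Larch - Elm - Corby - Knoll: 18+10+7+12+13 = 60
Knoll - Easton - Corby - Elm - Larch - Knoll: 18+15+12+7+12 = 64
Knoll - Larch - Elm - Easton - Corby - Knoll: 12+7+3+15+13 = 50
Knoll - Larch - Easton - Elm - Corby - Knoll: 12+10+3+12+13 = 50
The minimum is 46.
One optimal route: Knoll → Easton → Elm → Larch → Corby → Knoll (or its reverse).

Minimum total distance: 46 miles.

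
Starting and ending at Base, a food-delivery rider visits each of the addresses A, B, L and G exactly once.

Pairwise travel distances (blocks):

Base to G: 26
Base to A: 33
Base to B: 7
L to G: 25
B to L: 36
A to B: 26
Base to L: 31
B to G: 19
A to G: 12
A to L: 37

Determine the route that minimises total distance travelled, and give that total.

Base-A-B-L-G-Base: 33+26+36+25+26 = 146
Base-A-B-G-L-Base: 33+26+19+25+31 = 134
Base-A-L-B-G-Base: 33+37+36+19+26 = 151
Base-A-L-G-B-Base: 33+37+25+19+7 = 121
Base-A-G-B-L-Base: 33+12+19+36+31 = 131
Base-A-G-L-B-Base: 33+12+25+36+7 = 113
Base-B-A-L-G-Base: 7+26+37+25+26 = 121
Base-B-A-G-L-Base: 7+26+12+25+31 = 101
Base-B-L-A-G-Base: 7+36+37+12+26 = 118
Base-B-G-A-L-Base: 7+19+12+37+31 = 106
Base-L-A-B-G-Base: 31+37+26+19+26 = 139
Base-L-B-A-G-Base: 31+36+26+12+26 = 131
The minimum is 101.
One optimal route: Base → B → A → G → L → Base (or its reverse).

101 blocks — the shortest possible round trip.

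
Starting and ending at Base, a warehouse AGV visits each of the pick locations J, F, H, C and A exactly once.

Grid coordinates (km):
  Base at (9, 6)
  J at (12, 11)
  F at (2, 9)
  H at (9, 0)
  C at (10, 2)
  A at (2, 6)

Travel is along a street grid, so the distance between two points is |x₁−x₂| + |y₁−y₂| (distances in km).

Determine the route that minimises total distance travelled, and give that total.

Shortest round trip = 42 km.

Base → J → F → H → C → A → Base: 8+12+16+3+12+7 = 58
Base → J → F → H → A → C → Base: 8+12+16+13+12+5 = 66
Base → J → F → C → H → A → Base: 8+12+15+3+13+7 = 58
Base → J → F → C → A → H → Base: 8+12+15+12+13+6 = 66
Base → J → F → A → H → C → Base: 8+12+3+13+3+5 = 44
Base → J → F → A → C → H → Base: 8+12+3+12+3+6 = 44
Base → J → H → F → C → A → Base: 8+14+16+15+12+7 = 72
Base → J → H → F → A → C → Base: 8+14+16+3+12+5 = 58
Base → J → H → C → F → A → Base: 8+14+3+15+3+7 = 50
Base → J → H → C → A → F → Base: 8+14+3+12+3+10 = 50
Base → J → H → A → F → C → Base: 8+14+13+3+15+5 = 58
Base → J → H → A → C → F → Base: 8+14+13+12+15+10 = 72
Base → J → C → F → H → A → Base: 8+11+15+16+13+7 = 70
Base → J → C → F → A → H → Base: 8+11+15+3+13+6 = 56
… (46 more)
Base → H → C → J → F → A → Base: 6+3+11+12+3+7 = 42  ← best
The minimum is 42.
One optimal route: Base → H → C → J → F → A → Base (or its reverse).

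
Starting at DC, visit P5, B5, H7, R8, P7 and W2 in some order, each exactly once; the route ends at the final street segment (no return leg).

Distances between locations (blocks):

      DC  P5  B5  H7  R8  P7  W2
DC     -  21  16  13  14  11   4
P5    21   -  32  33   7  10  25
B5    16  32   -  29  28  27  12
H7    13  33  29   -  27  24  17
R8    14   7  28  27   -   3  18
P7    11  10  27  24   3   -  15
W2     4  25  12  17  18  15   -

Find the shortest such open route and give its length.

79 blocks — the minimum one-way total.

There are 6! = 720 possible orderings.
DC - P5 - B5 - H7 - R8 - P7 - W2: 21+32+29+27+3+15 = 127
DC - P5 - B5 - H7 - R8 - W2 - P7: 21+32+29+27+18+15 = 142
DC - P5 - B5 - H7 - P7 - R8 - W2: 21+32+29+24+3+18 = 127
DC - P5 - B5 - H7 - P7 - W2 - R8: 21+32+29+24+15+18 = 139
DC - P5 - B5 - H7 - W2 - R8 - P7: 21+32+29+17+18+3 = 120
DC - P5 - B5 - H7 - W2 - P7 - R8: 21+32+29+17+15+3 = 117
DC - P5 - B5 - R8 - H7 - P7 - W2: 21+32+28+27+24+15 = 147
DC - P5 - B5 - R8 - H7 - W2 - P7: 21+32+28+27+17+15 = 140
… (712 more)
DC - B5 - W2 - H7 - P7 - R8 - P5: 16+12+17+24+3+7 = 79  ← best
The minimum is 79.
One shortest path: DC → B5 → W2 → H7 → P7 → R8 → P5.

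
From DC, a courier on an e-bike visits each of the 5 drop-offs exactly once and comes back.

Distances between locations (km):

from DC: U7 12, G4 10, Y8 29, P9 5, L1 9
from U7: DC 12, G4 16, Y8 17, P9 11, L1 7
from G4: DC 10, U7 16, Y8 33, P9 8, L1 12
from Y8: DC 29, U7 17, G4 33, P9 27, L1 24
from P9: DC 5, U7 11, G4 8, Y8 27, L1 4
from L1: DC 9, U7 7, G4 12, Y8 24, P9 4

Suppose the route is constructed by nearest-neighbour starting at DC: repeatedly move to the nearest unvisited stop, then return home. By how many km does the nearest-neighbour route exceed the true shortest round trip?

DC: P9=5, L1=9, G4=10, U7=12, Y8=29 ⇒ P9
P9: L1=4, G4=8, U7=11, Y8=27 ⇒ L1
L1: U7=7, G4=12, Y8=24 ⇒ U7
U7: G4=16, Y8=17 ⇒ G4
G4: Y8=33 ⇒ Y8
NN route DC → P9 → L1 → U7 → G4 → Y8 → DC costs 94.
Optimal: DC → U7 → Y8 → L1 → P9 → G4 → DC costs 75 (by enumerating all 60 distinct tours).
Excess = 94 − 75 = 19.

19 km longer than the optimal tour.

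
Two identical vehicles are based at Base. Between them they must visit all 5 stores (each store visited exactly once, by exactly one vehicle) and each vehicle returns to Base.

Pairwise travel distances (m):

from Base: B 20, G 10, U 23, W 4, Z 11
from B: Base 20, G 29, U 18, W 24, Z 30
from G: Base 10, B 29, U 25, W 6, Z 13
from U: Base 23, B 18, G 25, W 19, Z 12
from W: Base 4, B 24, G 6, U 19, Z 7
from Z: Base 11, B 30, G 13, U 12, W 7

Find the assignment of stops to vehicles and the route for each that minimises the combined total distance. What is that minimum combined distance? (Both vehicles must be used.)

81 m — the smallest possible combined total.

Try each way of splitting the stops between the two vehicles (each non-empty) and, for each split, find the best tour for each vehicle:
  {B} + {G, U, W, Z}: 40 + 58 = 98
  {G} + {B, U, W, Z}: 20 + 61 = 81
  {B, G} + {U, W, Z}: 59 + 46 = 105
  {U} + {B, G, W, Z}: 46 + 73 = 119
  {B, U} + {G, W, Z}: 61 + 34 = 95
  {G, U} + {B, W, Z}: 58 + 61 = 119
  … (15 splits in total)
Best: vehicle 1 Base → G → Base = 20; vehicle 2 Base → B → U → Z → W → Base = 61; combined 81.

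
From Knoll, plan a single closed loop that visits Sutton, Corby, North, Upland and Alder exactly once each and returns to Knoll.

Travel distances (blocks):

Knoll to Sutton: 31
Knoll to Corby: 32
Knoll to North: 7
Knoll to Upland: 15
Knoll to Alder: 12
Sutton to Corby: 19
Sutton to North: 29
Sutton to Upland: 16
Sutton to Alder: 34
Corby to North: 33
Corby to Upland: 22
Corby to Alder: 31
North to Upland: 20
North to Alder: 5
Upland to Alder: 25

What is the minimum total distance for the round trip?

Shortest round trip = 93 blocks.

With 5 stops there are 5!/2 = 60 distinct round trips (a route and its reverse cost the same).
Knoll→Sutton→Corby→North→Upland→Alder→Knoll: 31+19+33+20+25+12 = 140
Knoll→Sutton→Corby→North→Alder→Upland→Knoll: 31+19+33+5+25+15 = 128
Knoll→Sutton→Corby→Upland→North→Alder→Knoll: 31+19+22+20+5+12 = 109
Knoll→Sutton→Corby→Upland→Alder→North→Knoll: 31+19+22+25+5+7 = 109
Knoll→Sutton→Corby→Alder→North→Upland→Knoll: 31+19+31+5+20+15 = 121
Knoll→Sutton→Corby→Alder→Upland→North→Knoll: 31+19+31+25+20+7 = 133
Knoll→Sutton→North→Corby→Upland→Alder→Knoll: 31+29+33+22+25+12 = 152
Knoll→Sutton→North→Corby→Alder→Upland→Knoll: 31+29+33+31+25+15 = 164
Knoll→Sutton→North→Upland→Corby→Alder→Knoll: 31+29+20+22+31+12 = 145
Knoll→Sutton→North→Upland→Alder→Corby→Knoll: 31+29+20+25+31+32 = 168
Knoll→Sutton→North→Alder→Corby→Upland→Knoll: 31+29+5+31+22+15 = 133
Knoll→Sutton→North→Alder→Upland→Corby→Knoll: 31+29+5+25+22+32 = 144
Knoll→Sutton→Upland→Corby→North→Alder→Knoll: 31+16+22+33+5+12 = 119
Knoll→Sutton→Upland→Corby→Alder→North→Knoll: 31+16+22+31+5+7 = 112
… (46 more)
Knoll→North→Alder→Corby→Sutton→Upland→Knoll: 7+5+31+19+16+15 = 93  ← best
The minimum is 93.
One optimal route: Knoll → North → Alder → Corby → Sutton → Upland → Knoll (or its reverse).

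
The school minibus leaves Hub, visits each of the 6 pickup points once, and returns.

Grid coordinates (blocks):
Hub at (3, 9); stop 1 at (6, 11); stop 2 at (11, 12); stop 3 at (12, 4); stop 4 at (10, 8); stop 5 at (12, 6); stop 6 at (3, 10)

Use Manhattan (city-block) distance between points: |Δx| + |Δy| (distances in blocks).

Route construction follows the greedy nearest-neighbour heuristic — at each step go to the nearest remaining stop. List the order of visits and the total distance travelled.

Nearest-neighbour total = 36 blocks; route Hub → stop 6 → stop 1 → stop 2 → stop 4 → stop 5 → stop 3 → Hub.

Hub → [stop 6:1 / stop 1:5 / stop 4:8 / stop 2:11 / stop 5:12 / stop 3:14] → stop 6 (1)
stop 6 → [stop 1:4 / stop 4:9 / stop 2:10 / stop 5:13 / stop 3:15] → stop 1 (4)
stop 1 → [stop 2:6 / stop 4:7 / stop 5:11 / stop 3:13] → stop 2 (6)
stop 2 → [stop 4:5 / stop 5:7 / stop 3:9] → stop 4 (5)
stop 4 → [stop 5:4 / stop 3:6] → stop 5 (4)
stop 5 → [stop 3:2] → stop 3 (2)
Return stop 3→Hub: 14.
Total = 1 + 4 + 6 + 5 + 4 + 2 + 14 = 36.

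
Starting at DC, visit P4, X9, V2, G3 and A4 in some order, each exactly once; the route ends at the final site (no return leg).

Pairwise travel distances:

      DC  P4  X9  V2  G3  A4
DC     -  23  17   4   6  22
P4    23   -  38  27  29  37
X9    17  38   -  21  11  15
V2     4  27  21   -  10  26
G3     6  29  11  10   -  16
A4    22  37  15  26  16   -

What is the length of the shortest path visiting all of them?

Minimum one-way distance = 77.

There are 5! = 120 possible orderings.
DC→P4→X9→V2→G3→A4: 23+38+21+10+16 = 108
DC→P4→X9→V2→A4→G3: 23+38+21+26+16 = 124
DC→P4→X9→G3→V2→A4: 23+38+11+10+26 = 108
DC→P4→X9→G3→A4→V2: 23+38+11+16+26 = 114
DC→P4→X9→A4→V2→G3: 23+38+15+26+10 = 112
DC→P4→X9→A4→G3→V2: 23+38+15+16+10 = 102
DC→P4→V2→X9→G3→A4: 23+27+21+11+16 = 98
DC→P4→V2→X9→A4→G3: 23+27+21+15+16 = 102
DC→P4→V2→G3→X9→A4: 23+27+10+11+15 = 86
DC→P4→V2→G3→A4→X9: 23+27+10+16+15 = 91
DC→P4→V2→A4→X9→G3: 23+27+26+15+11 = 102
DC→P4→V2→A4→G3→X9: 23+27+26+16+11 = 103
DC→P4→G3→X9→V2→A4: 23+29+11+21+26 = 110
DC→P4→G3→X9→A4→V2: 23+29+11+15+26 = 104
… (106 more)
DC→V2→G3→X9→A4→P4: 4+10+11+15+37 = 77  ← best
The minimum is 77.
One shortest path: DC → V2 → G3 → X9 → A4 → P4.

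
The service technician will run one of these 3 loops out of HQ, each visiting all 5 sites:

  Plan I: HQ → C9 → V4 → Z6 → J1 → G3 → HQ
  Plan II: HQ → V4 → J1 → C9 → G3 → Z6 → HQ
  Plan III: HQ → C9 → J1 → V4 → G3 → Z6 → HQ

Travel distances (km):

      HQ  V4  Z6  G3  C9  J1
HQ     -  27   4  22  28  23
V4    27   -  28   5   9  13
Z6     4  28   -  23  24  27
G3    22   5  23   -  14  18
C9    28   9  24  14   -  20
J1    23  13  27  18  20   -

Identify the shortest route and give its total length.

93 km — Plan III is the shortest.

Plan I: 28 + 9 + 28 + 27 + 18 + 22 = 132
Plan II: 27 + 13 + 20 + 14 + 23 + 4 = 101
Plan III: 28 + 20 + 13 + 5 + 23 + 4 = 93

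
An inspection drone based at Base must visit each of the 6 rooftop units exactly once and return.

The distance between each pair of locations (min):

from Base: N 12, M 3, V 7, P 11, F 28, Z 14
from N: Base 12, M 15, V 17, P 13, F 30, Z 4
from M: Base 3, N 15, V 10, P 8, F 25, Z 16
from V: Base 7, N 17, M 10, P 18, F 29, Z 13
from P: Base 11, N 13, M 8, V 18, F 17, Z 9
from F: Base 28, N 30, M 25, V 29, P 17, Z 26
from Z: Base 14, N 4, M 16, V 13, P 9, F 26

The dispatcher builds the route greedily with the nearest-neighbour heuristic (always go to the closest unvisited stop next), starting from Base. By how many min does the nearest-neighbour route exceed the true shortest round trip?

The nearest-neighbour route is 16 min longer than optimal.

Base: M=3, V=7, P=11, N=12, Z=14, F=28 ⇒ M
M: P=8, V=10, N=15, Z=16, F=25 ⇒ P
P: Z=9, N=13, F=17, V=18 ⇒ Z
Z: N=4, V=13, F=26 ⇒ N
N: V=17, F=30 ⇒ V
V: F=29 ⇒ F
NN route Base → M → P → Z → N → V → F → Base costs 98.
Optimal: Base → M → P → F → N → Z → V → Base costs 82 (by enumerating all 360 distinct tours).
Excess = 98 − 82 = 16.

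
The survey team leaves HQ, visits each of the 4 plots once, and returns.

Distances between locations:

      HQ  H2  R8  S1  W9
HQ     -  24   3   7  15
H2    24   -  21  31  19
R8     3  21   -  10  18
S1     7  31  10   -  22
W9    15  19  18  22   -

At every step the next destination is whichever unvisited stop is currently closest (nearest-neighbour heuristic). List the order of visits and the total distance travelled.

Nearest-neighbour total = 78; route HQ → R8 → S1 → W9 → H2 → HQ.

HQ → [R8:3 / S1:7 / W9:15 / H2:24] → R8 (3)
R8 → [S1:10 / W9:18 / H2:21] → S1 (10)
S1 → [W9:22 / H2:31] → W9 (22)
W9 → [H2:19] → H2 (19)
Return H2→HQ: 24.
Total = 3 + 10 + 22 + 19 + 24 = 78.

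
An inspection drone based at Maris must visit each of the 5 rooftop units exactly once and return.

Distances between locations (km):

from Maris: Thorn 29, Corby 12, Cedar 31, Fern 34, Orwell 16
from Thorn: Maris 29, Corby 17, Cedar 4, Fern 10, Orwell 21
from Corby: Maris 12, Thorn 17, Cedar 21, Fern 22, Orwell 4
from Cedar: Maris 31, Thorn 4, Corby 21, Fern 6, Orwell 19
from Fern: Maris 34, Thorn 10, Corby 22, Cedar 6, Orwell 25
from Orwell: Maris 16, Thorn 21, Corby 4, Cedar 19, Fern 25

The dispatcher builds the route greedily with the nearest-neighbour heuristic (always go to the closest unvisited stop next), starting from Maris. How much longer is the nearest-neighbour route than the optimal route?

From Maris: Corby=12, Orwell=16, Thorn=29, Cedar=31, Fern=34 → choose Corby (12).
From Corby: Orwell=4, Thorn=17, Cedar=21, Fern=22 → choose Orwell (4).
From Orwell: Cedar=19, Thorn=21, Fern=25 → choose Cedar (19).
From Cedar: Thorn=4, Fern=6 → choose Thorn (4).
From Thorn: Fern=10 → choose Fern (10).
NN route Maris → Corby → Orwell → Cedar → Thorn → Fern → Maris costs 83.
Optimal: Maris → Thorn → Cedar → Fern → Orwell → Corby → Maris costs 80 (by enumerating all 60 distinct tours).
Excess = 83 − 80 = 3.

Excess over optimum: 3 km.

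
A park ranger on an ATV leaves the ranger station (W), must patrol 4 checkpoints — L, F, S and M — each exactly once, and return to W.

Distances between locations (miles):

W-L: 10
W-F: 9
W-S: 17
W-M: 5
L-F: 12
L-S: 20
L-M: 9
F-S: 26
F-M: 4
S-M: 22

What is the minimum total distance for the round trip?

58 miles — the shortest possible round trip.

W-L-F-S-M-W: 10+12+26+22+5 = 75
W-L-F-M-S-W: 10+12+4+22+17 = 65
W-L-S-F-M-W: 10+20+26+4+5 = 65
W-L-S-M-F-W: 10+20+22+4+9 = 65
W-L-M-F-S-W: 10+9+4+26+17 = 66
W-L-M-S-F-W: 10+9+22+26+9 = 76
W-F-L-S-M-W: 9+12+20+22+5 = 68
W-F-L-M-S-W: 9+12+9+22+17 = 69
W-F-S-L-M-W: 9+26+20+9+5 = 69
W-F-M-L-S-W: 9+4+9+20+17 = 59
W-S-L-F-M-W: 17+20+12+4+5 = 58
W-S-F-L-M-W: 17+26+12+9+5 = 69
The minimum is 58.
One optimal route: W → S → L → F → M → W (or its reverse).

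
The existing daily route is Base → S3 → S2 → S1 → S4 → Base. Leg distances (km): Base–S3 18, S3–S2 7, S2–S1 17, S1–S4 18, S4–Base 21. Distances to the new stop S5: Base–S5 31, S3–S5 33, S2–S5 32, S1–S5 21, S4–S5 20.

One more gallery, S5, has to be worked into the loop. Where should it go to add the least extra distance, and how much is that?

Insertion cost between consecutive stops i–j is d(i,S5) + d(S5,j) − d(i,j):
  between Base and S3: 31 + 33 − 18 = 46
  between S3 and S2: 33 + 32 − 7 = 58
  between S2 and S1: 32 + 21 − 17 = 36
  between S1 and S4: 21 + 20 − 18 = 23
  between S4 and Base: 20 + 31 − 21 = 30
Cheapest insertion is between S1 and S4, adding 23.
New total = 81 + 23 = 104.

Adding 23 km by placing S5 on the S1–S4 leg.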